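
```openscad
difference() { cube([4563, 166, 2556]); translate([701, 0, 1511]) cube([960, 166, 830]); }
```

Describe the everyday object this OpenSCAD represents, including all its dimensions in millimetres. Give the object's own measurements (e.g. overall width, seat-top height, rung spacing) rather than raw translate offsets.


A wall 4563 mm long (x), 166 mm thick (y), 2556 mm tall, with a rectangular window opening cut through it. The opening is 960 mm wide and 830 mm tall; its sill is at z = 1511 mm and its near (−x) edge is 701 mm from the wall's −x end. The opening passes through the full wall thickness.


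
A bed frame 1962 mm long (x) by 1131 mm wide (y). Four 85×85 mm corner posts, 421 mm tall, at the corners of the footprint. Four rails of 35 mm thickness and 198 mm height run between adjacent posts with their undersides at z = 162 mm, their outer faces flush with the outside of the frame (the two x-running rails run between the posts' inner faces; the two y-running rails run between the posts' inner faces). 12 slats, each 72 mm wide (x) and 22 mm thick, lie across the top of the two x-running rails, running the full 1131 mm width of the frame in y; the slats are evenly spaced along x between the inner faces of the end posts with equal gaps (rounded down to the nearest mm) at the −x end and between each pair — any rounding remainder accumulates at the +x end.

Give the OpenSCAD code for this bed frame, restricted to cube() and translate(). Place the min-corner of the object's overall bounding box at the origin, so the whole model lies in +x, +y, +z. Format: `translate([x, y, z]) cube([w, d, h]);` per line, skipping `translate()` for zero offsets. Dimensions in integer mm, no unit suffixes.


cube([85, 85, 421]);
translate([0, 1046, 0]) cube([85, 85, 421]);
translate([1877, 0, 0]) cube([85, 85, 421]);
translate([1877, 1046, 0]) cube([85, 85, 421]);
translate([85, 0, 162]) cube([1792, 35, 198]);
translate([85, 1096, 162]) cube([1792, 35, 198]);
translate([0, 85, 162]) cube([35, 961, 198]);
translate([1927, 85, 162]) cube([35, 961, 198]);
translate([156, 0, 360]) cube([72, 1131, 22]);
translate([299, 0, 360]) cube([72, 1131, 22]);
translate([442, 0, 360]) cube([72, 1131, 22]);
translate([585, 0, 360]) cube([72, 1131, 22]);
translate([728, 0, 360]) cube([72, 1131, 22]);
translate([871, 0, 360]) cube([72, 1131, 22]);
translate([1014, 0, 360]) cube([72, 1131, 22]);
translate([1157, 0, 360]) cube([72, 1131, 22]);
translate([1300, 0, 360]) cube([72, 1131, 22]);
translate([1443, 0, 360]) cube([72, 1131, 22]);
translate([1586, 0, 360]) cube([72, 1131, 22]);
translate([1729, 0, 360]) cube([72, 1131, 22]);


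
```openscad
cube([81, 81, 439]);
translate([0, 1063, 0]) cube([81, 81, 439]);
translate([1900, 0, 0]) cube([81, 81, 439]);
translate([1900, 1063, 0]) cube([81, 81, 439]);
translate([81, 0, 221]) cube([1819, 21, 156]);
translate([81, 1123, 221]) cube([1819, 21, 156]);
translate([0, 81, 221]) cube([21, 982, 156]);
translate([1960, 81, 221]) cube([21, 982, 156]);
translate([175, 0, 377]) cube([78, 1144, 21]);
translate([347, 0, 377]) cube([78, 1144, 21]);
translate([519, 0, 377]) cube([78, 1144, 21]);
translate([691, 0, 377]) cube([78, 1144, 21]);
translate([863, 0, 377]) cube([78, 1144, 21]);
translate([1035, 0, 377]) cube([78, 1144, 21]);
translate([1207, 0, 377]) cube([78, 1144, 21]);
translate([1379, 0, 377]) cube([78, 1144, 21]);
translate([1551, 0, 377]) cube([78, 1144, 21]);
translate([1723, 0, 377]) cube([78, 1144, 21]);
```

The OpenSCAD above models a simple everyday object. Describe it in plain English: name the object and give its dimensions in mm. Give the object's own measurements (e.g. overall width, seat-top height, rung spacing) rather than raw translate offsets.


A bed frame 1981 mm long (x) by 1144 mm wide (y). Four 81×81 mm corner posts, 439 mm tall, at the corners of the footprint. Four rails of 21 mm thickness and 156 mm height run between adjacent posts with their undersides at z = 221 mm, their outer faces flush with the outside of the frame (the two x-running rails run between the posts' inner faces; the two y-running rails run between the posts' inner faces). 10 slats, each 78 mm wide (x) and 21 mm thick, lie across the top of the two x-running rails, running the full 1144 mm width of the frame in y; along x they sit between the end posts with a 94 mm gap after the −x posts and between neighbouring slats, leaving 99 mm before the +x posts.


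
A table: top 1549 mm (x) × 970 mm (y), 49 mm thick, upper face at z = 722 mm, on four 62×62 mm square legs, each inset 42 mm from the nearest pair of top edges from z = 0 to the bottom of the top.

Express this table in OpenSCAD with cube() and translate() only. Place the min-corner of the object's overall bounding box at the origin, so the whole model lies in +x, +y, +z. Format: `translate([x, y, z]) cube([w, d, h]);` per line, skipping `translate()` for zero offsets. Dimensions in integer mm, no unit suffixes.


translate([0, 0, 673]) cube([1549, 970, 49]);
translate([42, 42, 0]) cube([62, 62, 673]);
translate([1445, 42, 0]) cube([62, 62, 673]);
translate([42, 866, 0]) cube([62, 62, 673]);
translate([1445, 866, 0]) cube([62, 62, 673]);


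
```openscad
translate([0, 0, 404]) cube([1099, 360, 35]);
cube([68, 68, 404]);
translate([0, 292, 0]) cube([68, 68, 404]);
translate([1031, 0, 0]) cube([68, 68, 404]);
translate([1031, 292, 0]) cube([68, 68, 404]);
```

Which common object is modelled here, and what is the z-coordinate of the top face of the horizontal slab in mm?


A bench. The seat-top height is 439 mm.

A long slab on four corner posts — a bench. The slab sits at z = 404 with thickness 35, so the top is 404 + 35 = 439 mm.


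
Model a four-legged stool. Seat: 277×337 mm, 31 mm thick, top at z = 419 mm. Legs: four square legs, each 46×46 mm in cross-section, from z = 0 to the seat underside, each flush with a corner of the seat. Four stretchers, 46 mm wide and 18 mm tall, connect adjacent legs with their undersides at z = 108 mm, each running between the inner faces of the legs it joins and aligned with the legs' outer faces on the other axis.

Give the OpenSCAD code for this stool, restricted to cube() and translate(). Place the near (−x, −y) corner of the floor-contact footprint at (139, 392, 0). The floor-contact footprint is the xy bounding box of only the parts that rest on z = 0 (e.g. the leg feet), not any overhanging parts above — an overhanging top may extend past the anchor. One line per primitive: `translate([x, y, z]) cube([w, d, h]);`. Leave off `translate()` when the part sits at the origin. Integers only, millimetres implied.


translate([139, 392, 388]) cube([277, 337, 31]);
translate([139, 392, 0]) cube([46, 46, 388]);
translate([370, 392, 0]) cube([46, 46, 388]);
translate([139, 683, 0]) cube([46, 46, 388]);
translate([370, 683, 0]) cube([46, 46, 388]);
translate([185, 392, 108]) cube([185, 46, 18]);
translate([185, 683, 108]) cube([185, 46, 18]);
translate([139, 438, 108]) cube([46, 245, 18]);
translate([370, 438, 108]) cube([46, 245, 18]);


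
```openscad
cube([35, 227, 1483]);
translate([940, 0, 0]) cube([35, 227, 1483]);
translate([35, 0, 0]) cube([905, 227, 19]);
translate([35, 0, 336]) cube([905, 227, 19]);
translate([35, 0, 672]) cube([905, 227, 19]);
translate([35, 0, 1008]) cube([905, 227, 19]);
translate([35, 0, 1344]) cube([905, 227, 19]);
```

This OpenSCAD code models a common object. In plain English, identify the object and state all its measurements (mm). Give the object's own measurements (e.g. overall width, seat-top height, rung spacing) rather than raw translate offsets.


An open bookshelf. Two side panels, each 35 mm thick, 227 mm deep and 1483 mm tall, stand 975 mm apart (outside-to-outside). Between them sit 5 shelves, each 19 mm thick and 227 mm deep, spanning the full gap between the sides. The bottom shelf rests on the floor (its underside at z = 0) and the clear gap between one shelf's top and the next shelf's underside is 317 mm.


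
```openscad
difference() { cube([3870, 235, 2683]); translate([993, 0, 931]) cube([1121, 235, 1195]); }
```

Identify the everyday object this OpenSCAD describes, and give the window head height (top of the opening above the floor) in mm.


A wall with a window opening. The window head height is 2126 mm.

A wall with a rectangular opening subtracted — a window. Sill at z = 931, opening 1195 mm tall, so the head is at 931 + 1195 = 2126 mm.


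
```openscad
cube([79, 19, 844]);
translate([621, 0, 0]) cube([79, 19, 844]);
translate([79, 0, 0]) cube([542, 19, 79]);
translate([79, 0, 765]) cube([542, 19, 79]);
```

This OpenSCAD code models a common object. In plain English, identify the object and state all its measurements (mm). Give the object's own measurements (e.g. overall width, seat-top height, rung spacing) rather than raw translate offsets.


A rectangular picture frame lying in the x–z plane (depth along y). The opening is 542 mm wide (x) by 686 mm tall (z), surrounded by a border 79 mm wide on all four sides. The frame is 19 mm deep and is made of two full-height vertical stiles with two horizontal rails fitted between them.


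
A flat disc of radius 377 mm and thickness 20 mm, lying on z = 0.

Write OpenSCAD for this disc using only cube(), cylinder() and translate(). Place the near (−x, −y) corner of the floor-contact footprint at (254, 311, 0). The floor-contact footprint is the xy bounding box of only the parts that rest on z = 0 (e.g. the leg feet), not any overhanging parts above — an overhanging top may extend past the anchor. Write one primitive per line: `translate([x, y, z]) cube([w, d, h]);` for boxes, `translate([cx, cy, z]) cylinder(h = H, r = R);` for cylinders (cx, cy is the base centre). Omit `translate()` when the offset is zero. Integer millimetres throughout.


translate([631, 688, 0]) cylinder(h = 20, r = 377);


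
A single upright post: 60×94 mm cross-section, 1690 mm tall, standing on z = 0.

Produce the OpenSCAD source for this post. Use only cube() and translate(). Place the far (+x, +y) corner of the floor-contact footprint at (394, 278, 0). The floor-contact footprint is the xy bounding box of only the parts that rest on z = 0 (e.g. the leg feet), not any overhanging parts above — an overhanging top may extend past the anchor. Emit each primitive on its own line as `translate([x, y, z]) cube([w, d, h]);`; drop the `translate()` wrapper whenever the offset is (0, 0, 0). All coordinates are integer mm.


translate([334, 184, 0]) cube([60, 94, 1690]);


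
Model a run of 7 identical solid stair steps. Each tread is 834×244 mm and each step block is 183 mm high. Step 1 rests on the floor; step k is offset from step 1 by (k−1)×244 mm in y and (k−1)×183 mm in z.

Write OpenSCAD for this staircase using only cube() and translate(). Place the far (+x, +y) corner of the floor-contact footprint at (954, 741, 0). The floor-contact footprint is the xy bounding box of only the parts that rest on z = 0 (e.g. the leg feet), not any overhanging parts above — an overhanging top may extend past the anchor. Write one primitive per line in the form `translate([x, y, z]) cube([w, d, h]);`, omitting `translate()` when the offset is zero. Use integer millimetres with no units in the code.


translate([120, 497, 0]) cube([834, 244, 183]);
translate([120, 741, 183]) cube([834, 244, 183]);
translate([120, 985, 366]) cube([834, 244, 183]);
translate([120, 1229, 549]) cube([834, 244, 183]);
translate([120, 1473, 732]) cube([834, 244, 183]);
translate([120, 1717, 915]) cube([834, 244, 183]);
translate([120, 1961, 1098]) cube([834, 244, 183]);


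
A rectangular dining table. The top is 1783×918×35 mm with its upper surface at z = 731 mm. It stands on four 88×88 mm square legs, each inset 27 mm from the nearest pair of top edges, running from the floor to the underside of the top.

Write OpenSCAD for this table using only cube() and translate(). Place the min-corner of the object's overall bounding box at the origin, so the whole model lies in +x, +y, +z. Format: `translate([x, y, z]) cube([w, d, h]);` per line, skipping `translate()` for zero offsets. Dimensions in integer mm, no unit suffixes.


translate([0, 0, 696]) cube([1783, 918, 35]);
translate([27, 27, 0]) cube([88, 88, 696]);
translate([1668, 27, 0]) cube([88, 88, 696]);
translate([27, 803, 0]) cube([88, 88, 696]);
translate([1668, 803, 0]) cube([88, 88, 696]);


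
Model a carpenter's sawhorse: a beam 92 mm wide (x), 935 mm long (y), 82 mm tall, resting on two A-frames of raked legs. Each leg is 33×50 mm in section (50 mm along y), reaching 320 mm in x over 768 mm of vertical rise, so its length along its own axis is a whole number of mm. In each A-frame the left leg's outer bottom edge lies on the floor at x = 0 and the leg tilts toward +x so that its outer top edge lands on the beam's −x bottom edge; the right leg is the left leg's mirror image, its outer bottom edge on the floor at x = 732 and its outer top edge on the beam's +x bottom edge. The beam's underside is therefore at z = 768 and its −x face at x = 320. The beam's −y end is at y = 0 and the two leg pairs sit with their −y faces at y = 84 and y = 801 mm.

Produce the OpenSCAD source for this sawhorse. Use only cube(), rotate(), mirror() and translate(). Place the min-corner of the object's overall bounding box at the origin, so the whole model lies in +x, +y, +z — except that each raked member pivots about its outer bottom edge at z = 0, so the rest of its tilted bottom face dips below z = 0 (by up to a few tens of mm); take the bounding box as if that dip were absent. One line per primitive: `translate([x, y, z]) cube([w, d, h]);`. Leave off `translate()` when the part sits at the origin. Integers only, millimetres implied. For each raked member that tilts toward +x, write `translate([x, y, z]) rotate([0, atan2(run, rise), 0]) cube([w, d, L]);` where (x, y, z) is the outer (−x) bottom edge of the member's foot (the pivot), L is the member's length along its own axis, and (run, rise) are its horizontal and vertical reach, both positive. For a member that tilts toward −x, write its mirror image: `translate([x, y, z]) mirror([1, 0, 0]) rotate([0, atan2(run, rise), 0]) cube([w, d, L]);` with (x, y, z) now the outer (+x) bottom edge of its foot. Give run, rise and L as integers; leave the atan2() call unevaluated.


translate([320, 0, 768]) cube([92, 935, 82]);
translate([0, 84, 0]) rotate([0, atan2(320, 768), 0]) cube([33, 50, 832]);
translate([732, 84, 0]) mirror([1, 0, 0]) rotate([0, atan2(320, 768), 0]) cube([33, 50, 832]);
translate([0, 801, 0]) rotate([0, atan2(320, 768), 0]) cube([33, 50, 832]);
translate([732, 801, 0]) mirror([1, 0, 0]) rotate([0, atan2(320, 768), 0]) cube([33, 50, 832]);


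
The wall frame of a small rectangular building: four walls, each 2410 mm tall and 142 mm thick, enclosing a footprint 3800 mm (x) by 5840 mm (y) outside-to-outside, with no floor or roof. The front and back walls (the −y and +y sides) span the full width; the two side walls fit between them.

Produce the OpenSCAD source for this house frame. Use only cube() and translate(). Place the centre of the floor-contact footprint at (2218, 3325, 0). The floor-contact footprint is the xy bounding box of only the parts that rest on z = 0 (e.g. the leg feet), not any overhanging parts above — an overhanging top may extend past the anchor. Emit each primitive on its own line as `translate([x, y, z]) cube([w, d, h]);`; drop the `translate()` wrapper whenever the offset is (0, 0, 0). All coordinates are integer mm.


translate([318, 405, 0]) cube([3800, 142, 2410]);
translate([318, 6103, 0]) cube([3800, 142, 2410]);
translate([318, 547, 0]) cube([142, 5556, 2410]);
translate([3976, 547, 0]) cube([142, 5556, 2410]);


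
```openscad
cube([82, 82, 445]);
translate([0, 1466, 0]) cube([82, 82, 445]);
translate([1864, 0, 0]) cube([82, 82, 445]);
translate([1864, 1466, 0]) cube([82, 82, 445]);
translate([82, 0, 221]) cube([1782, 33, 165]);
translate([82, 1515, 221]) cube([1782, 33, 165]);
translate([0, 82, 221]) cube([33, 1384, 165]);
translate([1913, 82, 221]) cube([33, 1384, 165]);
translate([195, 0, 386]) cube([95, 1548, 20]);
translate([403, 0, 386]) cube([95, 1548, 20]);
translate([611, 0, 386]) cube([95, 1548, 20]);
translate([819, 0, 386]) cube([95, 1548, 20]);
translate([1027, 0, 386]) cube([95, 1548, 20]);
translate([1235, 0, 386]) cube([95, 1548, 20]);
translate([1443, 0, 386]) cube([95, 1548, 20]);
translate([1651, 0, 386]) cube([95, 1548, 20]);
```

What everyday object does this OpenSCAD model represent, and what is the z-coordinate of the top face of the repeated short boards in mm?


A bed frame. The slat-top height is 406 mm.

Four posts, four rails, and a row of slats — a bed frame. Slats sit on the rails at z = 221 + 165 = 386; with slat thickness 20, the top is 406 mm.


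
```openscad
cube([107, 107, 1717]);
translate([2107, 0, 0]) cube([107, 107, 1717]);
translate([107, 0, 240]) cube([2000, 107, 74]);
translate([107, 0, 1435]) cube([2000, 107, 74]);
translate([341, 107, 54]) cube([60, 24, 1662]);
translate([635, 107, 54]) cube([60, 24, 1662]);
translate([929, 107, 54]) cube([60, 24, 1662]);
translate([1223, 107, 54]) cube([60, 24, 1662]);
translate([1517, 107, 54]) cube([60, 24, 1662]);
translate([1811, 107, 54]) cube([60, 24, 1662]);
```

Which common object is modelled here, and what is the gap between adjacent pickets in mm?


A fence section. The picket gap is 234 mm.

Two posts, two rails, 6 pickets — a fence section. Span 2000 mm holds 6 pickets of 60 mm with 7 equal gaps: ⌊(2000 − 6·60) / 7⌋ = 234 mm.


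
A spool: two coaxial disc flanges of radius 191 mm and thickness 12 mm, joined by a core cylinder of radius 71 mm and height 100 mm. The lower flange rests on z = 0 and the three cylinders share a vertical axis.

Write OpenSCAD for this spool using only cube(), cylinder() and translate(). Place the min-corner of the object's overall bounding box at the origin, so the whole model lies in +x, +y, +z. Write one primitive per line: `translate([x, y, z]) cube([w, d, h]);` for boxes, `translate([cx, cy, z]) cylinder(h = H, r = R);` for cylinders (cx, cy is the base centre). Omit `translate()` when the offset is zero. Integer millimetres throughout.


translate([191, 191, 0]) cylinder(h = 12, r = 191);
translate([191, 191, 12]) cylinder(h = 100, r = 71);
translate([191, 191, 112]) cylinder(h = 12, r = 191);


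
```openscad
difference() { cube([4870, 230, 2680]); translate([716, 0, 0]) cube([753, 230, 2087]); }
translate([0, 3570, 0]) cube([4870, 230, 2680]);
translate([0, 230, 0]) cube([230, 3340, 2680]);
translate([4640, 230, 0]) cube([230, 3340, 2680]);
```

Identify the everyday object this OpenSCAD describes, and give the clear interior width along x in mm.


A single room. The interior width is 4410 mm.

Four walls enclosing a rectangle with a door in the front wall — a room. Outside width 4870 minus two 230 mm walls gives 4410 mm.


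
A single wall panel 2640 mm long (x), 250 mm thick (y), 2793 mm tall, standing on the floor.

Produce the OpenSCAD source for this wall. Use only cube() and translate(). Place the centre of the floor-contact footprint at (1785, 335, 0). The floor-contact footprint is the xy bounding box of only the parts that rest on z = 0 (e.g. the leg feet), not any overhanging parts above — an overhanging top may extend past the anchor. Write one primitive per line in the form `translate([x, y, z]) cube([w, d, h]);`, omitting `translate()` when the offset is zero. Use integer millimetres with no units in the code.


translate([465, 210, 0]) cube([2640, 250, 2793]);


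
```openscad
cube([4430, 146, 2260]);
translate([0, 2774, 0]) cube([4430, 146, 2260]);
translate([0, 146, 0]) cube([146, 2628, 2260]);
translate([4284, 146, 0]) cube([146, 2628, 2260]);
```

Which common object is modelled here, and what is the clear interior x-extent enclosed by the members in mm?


A house (or room) frame. The interior width is 4138 mm.

Four 2260 mm walls enclosing a rectangle with no floor or roof — a room or house frame. Outside width is 4430 mm and wall thickness is 146 mm, so the interior width is 4430 − 2 × 146 = 4138 mm.


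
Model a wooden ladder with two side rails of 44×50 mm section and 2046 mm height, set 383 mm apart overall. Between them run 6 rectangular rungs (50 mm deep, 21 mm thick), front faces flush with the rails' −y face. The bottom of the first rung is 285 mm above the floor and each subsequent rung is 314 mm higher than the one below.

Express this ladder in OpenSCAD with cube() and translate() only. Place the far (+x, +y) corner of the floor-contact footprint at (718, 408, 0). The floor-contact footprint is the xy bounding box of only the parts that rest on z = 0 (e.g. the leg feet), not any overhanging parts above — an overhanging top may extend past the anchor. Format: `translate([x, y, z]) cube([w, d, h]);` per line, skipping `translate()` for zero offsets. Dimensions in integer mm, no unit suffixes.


translate([335, 358, 0]) cube([44, 50, 2046]);
translate([674, 358, 0]) cube([44, 50, 2046]);
translate([379, 358, 285]) cube([295, 50, 21]);
translate([379, 358, 599]) cube([295, 50, 21]);
translate([379, 358, 913]) cube([295, 50, 21]);
translate([379, 358, 1227]) cube([295, 50, 21]);
translate([379, 358, 1541]) cube([295, 50, 21]);
translate([379, 358, 1855]) cube([295, 50, 21]);


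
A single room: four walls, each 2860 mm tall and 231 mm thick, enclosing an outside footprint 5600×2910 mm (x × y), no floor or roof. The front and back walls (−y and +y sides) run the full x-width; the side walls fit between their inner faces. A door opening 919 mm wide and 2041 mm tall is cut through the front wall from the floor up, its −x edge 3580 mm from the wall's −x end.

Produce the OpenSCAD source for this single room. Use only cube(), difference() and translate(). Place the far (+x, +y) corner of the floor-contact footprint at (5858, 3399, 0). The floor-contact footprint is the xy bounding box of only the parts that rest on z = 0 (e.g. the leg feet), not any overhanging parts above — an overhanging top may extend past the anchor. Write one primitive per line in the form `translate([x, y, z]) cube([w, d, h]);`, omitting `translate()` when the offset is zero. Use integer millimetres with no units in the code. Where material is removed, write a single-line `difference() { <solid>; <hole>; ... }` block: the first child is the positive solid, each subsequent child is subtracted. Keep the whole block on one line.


difference() { translate([258, 489, 0]) cube([5600, 231, 2860]); translate([3838, 489, 0]) cube([919, 231, 2041]); }
translate([258, 3168, 0]) cube([5600, 231, 2860]);
translate([258, 720, 0]) cube([231, 2448, 2860]);
translate([5627, 720, 0]) cube([231, 2448, 2860]);


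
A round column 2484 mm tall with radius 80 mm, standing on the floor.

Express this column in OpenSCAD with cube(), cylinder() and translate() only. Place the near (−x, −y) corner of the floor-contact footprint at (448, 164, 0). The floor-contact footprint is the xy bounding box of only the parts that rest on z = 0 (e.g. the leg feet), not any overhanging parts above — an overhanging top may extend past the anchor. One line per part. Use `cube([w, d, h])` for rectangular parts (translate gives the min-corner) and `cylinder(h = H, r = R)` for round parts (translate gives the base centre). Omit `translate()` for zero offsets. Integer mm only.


translate([528, 244, 0]) cylinder(h = 2484, r = 80);


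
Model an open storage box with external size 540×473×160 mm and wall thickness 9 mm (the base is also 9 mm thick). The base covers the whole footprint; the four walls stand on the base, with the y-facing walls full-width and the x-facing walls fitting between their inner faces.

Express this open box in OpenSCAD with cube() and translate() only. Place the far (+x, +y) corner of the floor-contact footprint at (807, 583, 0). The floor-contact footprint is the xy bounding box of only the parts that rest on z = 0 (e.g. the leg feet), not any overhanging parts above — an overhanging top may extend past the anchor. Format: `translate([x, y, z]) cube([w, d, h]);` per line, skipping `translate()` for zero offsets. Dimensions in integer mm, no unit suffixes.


translate([267, 110, 0]) cube([540, 473, 9]);
translate([267, 110, 9]) cube([540, 9, 151]);
translate([267, 574, 9]) cube([540, 9, 151]);
translate([267, 119, 9]) cube([9, 455, 151]);
translate([798, 119, 9]) cube([9, 455, 151]);


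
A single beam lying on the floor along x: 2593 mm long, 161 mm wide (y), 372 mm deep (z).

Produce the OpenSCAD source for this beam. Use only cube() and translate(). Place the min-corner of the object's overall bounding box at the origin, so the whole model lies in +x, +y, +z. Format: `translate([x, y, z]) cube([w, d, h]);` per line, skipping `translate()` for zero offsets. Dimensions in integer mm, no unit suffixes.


cube([2593, 161, 372]);


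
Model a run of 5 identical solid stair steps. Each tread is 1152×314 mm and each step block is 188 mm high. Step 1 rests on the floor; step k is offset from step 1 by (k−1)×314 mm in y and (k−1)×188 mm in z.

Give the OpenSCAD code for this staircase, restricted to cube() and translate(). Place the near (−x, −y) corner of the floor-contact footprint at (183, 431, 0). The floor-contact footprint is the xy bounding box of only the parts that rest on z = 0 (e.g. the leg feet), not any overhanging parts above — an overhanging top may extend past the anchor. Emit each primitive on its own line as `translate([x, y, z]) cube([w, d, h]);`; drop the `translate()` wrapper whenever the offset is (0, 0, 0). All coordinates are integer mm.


translate([183, 431, 0]) cube([1152, 314, 188]);
translate([183, 745, 188]) cube([1152, 314, 188]);
translate([183, 1059, 376]) cube([1152, 314, 188]);
translate([183, 1373, 564]) cube([1152, 314, 188]);
translate([183, 1687, 752]) cube([1152, 314, 188]);


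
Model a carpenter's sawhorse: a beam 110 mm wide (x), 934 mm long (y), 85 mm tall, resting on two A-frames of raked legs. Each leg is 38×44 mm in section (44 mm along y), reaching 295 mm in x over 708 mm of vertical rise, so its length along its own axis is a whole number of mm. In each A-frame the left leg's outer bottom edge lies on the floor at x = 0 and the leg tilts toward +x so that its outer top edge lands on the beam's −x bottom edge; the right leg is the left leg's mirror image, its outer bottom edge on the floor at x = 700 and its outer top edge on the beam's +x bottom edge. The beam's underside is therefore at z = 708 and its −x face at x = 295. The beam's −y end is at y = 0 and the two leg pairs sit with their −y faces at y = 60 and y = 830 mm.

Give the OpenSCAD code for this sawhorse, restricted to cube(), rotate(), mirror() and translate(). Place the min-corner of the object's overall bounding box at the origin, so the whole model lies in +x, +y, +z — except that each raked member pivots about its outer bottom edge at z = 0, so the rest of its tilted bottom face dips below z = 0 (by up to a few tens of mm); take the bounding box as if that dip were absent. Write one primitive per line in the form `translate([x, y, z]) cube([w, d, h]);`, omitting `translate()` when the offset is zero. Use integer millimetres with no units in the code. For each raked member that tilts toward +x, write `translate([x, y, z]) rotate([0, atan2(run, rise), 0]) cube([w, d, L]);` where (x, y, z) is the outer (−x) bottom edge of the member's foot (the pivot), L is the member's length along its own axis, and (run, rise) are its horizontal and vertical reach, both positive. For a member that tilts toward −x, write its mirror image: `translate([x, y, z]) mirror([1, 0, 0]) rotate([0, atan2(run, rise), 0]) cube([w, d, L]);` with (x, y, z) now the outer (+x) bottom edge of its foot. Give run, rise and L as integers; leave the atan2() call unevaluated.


translate([295, 0, 708]) cube([110, 934, 85]);
translate([0, 60, 0]) rotate([0, atan2(295, 708), 0]) cube([38, 44, 767]);
translate([700, 60, 0]) mirror([1, 0, 0]) rotate([0, atan2(295, 708), 0]) cube([38, 44, 767]);
translate([0, 830, 0]) rotate([0, atan2(295, 708), 0]) cube([38, 44, 767]);
translate([700, 830, 0]) mirror([1, 0, 0]) rotate([0, atan2(295, 708), 0]) cube([38, 44, 767]);


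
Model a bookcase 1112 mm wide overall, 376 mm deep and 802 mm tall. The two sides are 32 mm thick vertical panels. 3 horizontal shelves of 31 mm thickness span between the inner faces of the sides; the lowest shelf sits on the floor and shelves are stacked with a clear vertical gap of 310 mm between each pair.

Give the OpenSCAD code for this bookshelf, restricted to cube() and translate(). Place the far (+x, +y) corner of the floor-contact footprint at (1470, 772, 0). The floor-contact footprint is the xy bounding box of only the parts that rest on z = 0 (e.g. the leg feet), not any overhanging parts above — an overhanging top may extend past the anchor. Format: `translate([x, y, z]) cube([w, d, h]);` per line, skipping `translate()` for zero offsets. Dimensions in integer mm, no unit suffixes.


translate([358, 396, 0]) cube([32, 376, 802]);
translate([1438, 396, 0]) cube([32, 376, 802]);
translate([390, 396, 0]) cube([1048, 376, 31]);
translate([390, 396, 341]) cube([1048, 376, 31]);
translate([390, 396, 682]) cube([1048, 376, 31]);


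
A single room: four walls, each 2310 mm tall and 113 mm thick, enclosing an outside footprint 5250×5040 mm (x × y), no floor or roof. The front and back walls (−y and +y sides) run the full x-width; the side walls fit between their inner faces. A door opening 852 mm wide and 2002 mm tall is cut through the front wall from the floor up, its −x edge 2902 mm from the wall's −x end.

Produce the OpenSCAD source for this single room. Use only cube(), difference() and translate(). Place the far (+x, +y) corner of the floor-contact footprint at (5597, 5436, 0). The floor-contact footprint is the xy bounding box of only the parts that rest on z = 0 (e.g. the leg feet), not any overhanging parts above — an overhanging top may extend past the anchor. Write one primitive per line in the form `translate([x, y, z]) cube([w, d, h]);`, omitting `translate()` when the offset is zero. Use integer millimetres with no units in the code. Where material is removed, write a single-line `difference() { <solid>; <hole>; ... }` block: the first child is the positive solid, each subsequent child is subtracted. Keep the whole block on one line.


difference() { translate([347, 396, 0]) cube([5250, 113, 2310]); translate([3249, 396, 0]) cube([852, 113, 2002]); }
translate([347, 5323, 0]) cube([5250, 113, 2310]);
translate([347, 509, 0]) cube([113, 4814, 2310]);
translate([5484, 509, 0]) cube([113, 4814, 2310]);


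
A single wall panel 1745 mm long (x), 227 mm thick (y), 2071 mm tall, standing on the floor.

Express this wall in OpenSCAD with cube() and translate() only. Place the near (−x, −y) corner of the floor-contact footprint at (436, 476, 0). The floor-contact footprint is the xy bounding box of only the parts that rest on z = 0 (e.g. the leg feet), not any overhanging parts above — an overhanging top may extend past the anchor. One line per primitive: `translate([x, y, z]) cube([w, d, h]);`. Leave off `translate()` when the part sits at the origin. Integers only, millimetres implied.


translate([436, 476, 0]) cube([1745, 227, 2071]);


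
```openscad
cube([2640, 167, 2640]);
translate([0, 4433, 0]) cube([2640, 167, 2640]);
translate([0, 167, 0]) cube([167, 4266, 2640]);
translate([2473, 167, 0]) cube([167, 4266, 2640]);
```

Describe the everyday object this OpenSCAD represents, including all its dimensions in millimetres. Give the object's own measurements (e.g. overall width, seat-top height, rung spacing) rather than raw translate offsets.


The wall frame of a small rectangular building: four walls, each 2640 mm tall and 167 mm thick, enclosing a footprint 2640 mm (x) by 4600 mm (y) outside-to-outside, with no floor or roof. The front and back walls (the −y and +y sides) span the full width; the two side walls fit between them.


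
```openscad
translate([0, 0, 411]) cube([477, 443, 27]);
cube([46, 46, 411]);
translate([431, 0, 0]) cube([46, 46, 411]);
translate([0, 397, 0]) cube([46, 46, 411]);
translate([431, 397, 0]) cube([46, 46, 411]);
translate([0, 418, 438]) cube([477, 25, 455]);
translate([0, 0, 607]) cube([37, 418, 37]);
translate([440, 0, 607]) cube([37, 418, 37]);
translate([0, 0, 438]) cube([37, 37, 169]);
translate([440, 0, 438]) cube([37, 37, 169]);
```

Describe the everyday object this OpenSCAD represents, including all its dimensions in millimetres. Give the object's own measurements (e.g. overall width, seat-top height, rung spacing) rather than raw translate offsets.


A chair. The seat is a 477×443×27 mm slab with its top at z = 438 mm, on four 46×46 mm corner legs (flush with the seat edges, standing on z = 0). A flat backrest 25 mm thick, 455 mm tall, spans the full seat width and rises from the seat top along its +y edge, rear face flush with the rear of the seat. Two armrests of 37×37 mm section run along each side from the seat's front edge to the front of the backrest, top faces 206 mm above the seat top and outer faces flush with the seat's x-edges; a 37×37 mm post under the front of each armrest stands on the seat at the front corner.


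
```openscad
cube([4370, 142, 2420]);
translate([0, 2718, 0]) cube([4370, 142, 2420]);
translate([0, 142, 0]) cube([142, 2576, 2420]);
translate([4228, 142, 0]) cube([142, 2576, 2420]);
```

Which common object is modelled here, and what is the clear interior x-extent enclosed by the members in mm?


A house (or room) frame. The interior width is 4086 mm.

Four 2420 mm walls enclosing a rectangle with no floor or roof — a room or house frame. Outside width is 4370 mm and wall thickness is 142 mm, so the interior width is 4370 − 2 × 142 = 4086 mm.


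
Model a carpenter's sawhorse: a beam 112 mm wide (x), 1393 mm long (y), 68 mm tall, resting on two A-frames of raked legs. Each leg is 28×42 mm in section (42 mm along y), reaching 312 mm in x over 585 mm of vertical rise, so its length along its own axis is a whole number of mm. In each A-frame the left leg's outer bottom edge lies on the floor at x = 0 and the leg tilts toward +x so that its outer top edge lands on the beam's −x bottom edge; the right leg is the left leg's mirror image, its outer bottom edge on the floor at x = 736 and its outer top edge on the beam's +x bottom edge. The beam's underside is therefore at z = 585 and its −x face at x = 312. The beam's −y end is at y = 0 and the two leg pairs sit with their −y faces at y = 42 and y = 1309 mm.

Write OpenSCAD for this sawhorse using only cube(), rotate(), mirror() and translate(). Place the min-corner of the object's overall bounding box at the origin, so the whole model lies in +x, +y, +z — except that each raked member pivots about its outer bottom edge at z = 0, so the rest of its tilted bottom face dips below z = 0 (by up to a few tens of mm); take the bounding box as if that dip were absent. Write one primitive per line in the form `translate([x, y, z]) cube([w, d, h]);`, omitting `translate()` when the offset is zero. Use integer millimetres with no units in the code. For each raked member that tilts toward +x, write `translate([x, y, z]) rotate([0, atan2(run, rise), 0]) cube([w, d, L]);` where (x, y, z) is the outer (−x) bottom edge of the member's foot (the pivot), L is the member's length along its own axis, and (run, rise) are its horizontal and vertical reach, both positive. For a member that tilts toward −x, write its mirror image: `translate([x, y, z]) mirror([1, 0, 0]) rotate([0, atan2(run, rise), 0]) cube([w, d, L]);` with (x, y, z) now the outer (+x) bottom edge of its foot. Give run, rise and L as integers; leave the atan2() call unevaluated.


translate([312, 0, 585]) cube([112, 1393, 68]);
translate([0, 42, 0]) rotate([0, atan2(312, 585), 0]) cube([28, 42, 663]);
translate([736, 42, 0]) mirror([1, 0, 0]) rotate([0, atan2(312, 585), 0]) cube([28, 42, 663]);
translate([0, 1309, 0]) rotate([0, atan2(312, 585), 0]) cube([28, 42, 663]);
translate([736, 1309, 0]) mirror([1, 0, 0]) rotate([0, atan2(312, 585), 0]) cube([28, 42, 663]);


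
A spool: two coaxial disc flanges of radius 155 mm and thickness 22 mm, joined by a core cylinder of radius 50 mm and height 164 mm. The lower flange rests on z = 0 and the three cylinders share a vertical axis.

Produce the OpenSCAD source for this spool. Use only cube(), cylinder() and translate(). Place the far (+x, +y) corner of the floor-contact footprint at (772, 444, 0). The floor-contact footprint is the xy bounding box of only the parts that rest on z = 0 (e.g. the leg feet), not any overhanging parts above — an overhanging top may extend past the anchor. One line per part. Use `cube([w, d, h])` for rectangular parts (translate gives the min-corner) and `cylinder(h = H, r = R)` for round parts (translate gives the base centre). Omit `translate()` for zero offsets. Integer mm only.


translate([617, 289, 0]) cylinder(h = 22, r = 155);
translate([617, 289, 22]) cylinder(h = 164, r = 50);
translate([617, 289, 186]) cylinder(h = 22, r = 155);


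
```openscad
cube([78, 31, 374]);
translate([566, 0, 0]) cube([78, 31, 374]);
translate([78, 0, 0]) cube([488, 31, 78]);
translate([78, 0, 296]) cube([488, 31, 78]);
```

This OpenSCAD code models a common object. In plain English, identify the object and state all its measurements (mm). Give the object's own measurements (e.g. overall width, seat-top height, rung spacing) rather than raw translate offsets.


A rectangular picture frame lying in the x–z plane (depth along y). The opening is 488 mm wide (x) by 218 mm tall (z), surrounded by a border 78 mm wide on all four sides. The frame is 31 mm deep and is made of two full-height vertical stiles with two horizontal rails fitted between them.


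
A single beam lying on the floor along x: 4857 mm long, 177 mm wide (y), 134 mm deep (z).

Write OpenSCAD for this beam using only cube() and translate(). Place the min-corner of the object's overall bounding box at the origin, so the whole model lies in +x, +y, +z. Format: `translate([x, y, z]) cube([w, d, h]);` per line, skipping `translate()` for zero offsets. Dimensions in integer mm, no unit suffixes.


cube([4857, 177, 134]);


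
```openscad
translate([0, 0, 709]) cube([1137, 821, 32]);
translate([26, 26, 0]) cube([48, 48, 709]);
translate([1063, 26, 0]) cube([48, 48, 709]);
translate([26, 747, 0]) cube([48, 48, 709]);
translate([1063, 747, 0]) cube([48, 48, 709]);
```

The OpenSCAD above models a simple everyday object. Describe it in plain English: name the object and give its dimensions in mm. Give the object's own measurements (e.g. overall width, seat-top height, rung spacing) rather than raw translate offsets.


A table: top 1137 mm (x) × 821 mm (y), 32 mm thick, upper face at z = 741 mm, on four 48×48 mm square legs, each inset 26 mm from the nearest pair of top edges from z = 0 to the bottom of the top.


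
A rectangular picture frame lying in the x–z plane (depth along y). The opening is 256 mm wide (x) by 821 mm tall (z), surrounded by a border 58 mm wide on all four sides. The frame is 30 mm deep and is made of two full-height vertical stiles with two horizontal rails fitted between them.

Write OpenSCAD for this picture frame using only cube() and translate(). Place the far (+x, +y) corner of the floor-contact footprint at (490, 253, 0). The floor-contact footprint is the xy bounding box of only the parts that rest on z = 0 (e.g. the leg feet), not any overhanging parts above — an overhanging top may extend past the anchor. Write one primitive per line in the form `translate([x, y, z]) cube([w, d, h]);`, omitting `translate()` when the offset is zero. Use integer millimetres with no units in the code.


translate([118, 223, 0]) cube([58, 30, 937]);
translate([432, 223, 0]) cube([58, 30, 937]);
translate([176, 223, 0]) cube([256, 30, 58]);
translate([176, 223, 879]) cube([256, 30, 58]);


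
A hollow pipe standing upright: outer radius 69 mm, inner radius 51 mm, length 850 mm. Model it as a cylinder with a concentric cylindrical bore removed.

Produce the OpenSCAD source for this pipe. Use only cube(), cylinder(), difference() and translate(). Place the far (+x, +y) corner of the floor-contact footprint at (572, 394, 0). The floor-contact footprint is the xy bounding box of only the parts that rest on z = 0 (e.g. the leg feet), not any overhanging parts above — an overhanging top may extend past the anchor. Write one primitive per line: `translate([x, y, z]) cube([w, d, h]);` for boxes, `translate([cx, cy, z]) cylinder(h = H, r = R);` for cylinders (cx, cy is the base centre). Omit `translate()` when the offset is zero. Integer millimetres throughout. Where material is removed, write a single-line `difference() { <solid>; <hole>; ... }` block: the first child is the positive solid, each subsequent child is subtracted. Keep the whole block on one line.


difference() { translate([503, 325, 0]) cylinder(h = 850, r = 69); translate([503, 325, 0]) cylinder(h = 850, r = 51); }
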